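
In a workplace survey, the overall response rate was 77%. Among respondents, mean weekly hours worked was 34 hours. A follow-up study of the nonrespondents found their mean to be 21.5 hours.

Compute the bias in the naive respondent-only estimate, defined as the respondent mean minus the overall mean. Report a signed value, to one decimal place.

+2.9

Nonresponse fraction = 1 − 0.77 = 0.23.
Bias = (nonresponse fraction) × (respondent mean − nonrespondent mean)
     = 0.23 × (34 − 21.5) = 0.23 × 12.5 = 2.875.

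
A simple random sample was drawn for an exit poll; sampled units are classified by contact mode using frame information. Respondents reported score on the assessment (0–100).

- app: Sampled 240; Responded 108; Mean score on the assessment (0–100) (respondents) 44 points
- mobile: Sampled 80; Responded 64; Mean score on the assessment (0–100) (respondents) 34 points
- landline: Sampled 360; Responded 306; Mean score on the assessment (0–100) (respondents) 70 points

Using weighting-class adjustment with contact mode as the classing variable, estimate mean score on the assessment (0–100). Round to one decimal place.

56.6

Class response rates: app 108/240 = 45%, mobile 64/80 = 80%, landline 306/360 = 85%.
Inverse-response-rate weighting restores each class to its sampled count, so class totals weight by n_sampled:
  app: 240 × 44 = 10,560
  mobile: 80 × 34 = 2720
  landline: 360 × 70 = 25,200
Adjusted estimate = 38,480 / 680 = 56.5882 → 56.6.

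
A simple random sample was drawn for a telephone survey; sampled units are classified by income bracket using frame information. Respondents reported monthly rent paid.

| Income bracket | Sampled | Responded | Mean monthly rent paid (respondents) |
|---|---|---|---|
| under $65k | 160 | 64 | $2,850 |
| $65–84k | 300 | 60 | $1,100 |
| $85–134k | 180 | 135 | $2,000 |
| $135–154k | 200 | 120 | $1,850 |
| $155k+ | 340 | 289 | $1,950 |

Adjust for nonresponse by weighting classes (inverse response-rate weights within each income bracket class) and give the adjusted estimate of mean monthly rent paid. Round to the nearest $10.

Response rates by class: under $65k 64/160 = 40%, $65–84k 60/300 = 20%, $85–134k 135/180 = 75%, $135–154k 120/200 = 60%, $155k+ 289/340 = 85%.
Weighting each respondent by the inverse class response rate inflates each class back to its sampled size, so the class weight is n_sampled:
  under $65k: 160 × 2850 = 456,000
  $65–84k: 300 × 1100 = 330,000
  $85–134k: 180 × 2000 = 360,000
  $135–154k: 200 × 1850 = 370,000
  $155k+: 340 × 1950 = 663,000
Adjusted estimate = 2,179,000 / 1,180 = 1846.61 → $1,850.

$1,850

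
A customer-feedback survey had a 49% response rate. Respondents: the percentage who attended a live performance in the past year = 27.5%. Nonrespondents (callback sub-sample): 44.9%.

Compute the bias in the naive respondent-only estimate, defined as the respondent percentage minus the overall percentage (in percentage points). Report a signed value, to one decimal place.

-8.9 percentage points

Nonresponse fraction = 1 − 0.49 = 0.51.
Bias = (nonresponse fraction) × (respondent percentage − nonrespondent percentage)
     = 0.51 × (27.5 − 44.9) = 0.51 × -17.4 = -8.874.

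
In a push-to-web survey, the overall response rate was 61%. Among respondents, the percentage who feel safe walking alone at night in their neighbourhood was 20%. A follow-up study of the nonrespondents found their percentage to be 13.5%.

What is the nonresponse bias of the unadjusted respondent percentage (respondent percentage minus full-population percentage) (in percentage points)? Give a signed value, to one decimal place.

Nonresponse fraction = 1 − 0.61 = 0.39.
Bias = (nonresponse fraction) × (respondent percentage − nonrespondent percentage)
     = 0.39 × (20 − 13.5) = 0.39 × 6.5 = 2.535.

+2.5 percentage points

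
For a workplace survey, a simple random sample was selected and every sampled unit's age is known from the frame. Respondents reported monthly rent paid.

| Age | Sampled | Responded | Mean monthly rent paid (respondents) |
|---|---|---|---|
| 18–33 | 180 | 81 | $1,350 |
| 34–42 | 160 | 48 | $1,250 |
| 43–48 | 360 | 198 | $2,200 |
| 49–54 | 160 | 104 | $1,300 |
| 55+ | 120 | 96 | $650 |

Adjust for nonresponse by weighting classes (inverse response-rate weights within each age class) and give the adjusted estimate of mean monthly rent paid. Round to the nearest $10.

$1,550

Response rates by class: 18–33 81/180 = 45%, 34–42 48/160 = 30%, 43–48 198/360 = 55%, 49–54 104/160 = 65%, 55+ 96/120 = 80%.
Weighting each respondent by the inverse class response rate inflates each class back to its sampled size, so the class weight is n_sampled:
  18–33: 180 × 1350 = 243,000
  34–42: 160 × 1250 = 200,000
  43–48: 360 × 2200 = 792,000
  49–54: 160 × 1300 = 208,000
  55+: 120 × 650 = 78,000
Adjusted estimate = 1,521,000 / 980 = 1552.04 → $1,550.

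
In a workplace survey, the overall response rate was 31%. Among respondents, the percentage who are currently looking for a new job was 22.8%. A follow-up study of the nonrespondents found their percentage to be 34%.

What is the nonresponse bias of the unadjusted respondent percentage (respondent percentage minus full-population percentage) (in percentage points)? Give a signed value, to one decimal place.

Nonresponse fraction = 1 − 0.31 = 0.69.
Bias = (nonresponse fraction) × (respondent percentage − nonrespondent percentage)
     = 0.69 × (22.8 − 34) = 0.69 × -11.2 = -7.728.

-7.7 percentage points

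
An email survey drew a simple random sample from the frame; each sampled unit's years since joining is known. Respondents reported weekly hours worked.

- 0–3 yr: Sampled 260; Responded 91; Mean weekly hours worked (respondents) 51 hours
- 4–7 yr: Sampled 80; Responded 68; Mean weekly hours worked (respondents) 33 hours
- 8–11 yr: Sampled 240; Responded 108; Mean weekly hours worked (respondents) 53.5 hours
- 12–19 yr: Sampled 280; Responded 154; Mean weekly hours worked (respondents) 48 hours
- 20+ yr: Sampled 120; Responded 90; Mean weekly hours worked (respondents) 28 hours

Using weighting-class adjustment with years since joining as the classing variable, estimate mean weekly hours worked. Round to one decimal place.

46.5

Response rates by class: 0–3 yr 91/260 = 35%, 4–7 yr 68/80 = 85%, 8–11 yr 108/240 = 45%, 12–19 yr 154/280 = 55%, 20+ yr 90/120 = 75%.
Inverse-response-rate weighting restores each class to its sampled count, so class totals weight by n_sampled:
  0–3 yr: 260 × 51 = 13,260
  4–7 yr: 80 × 33 = 2640
  8–11 yr: 240 × 53.5 = 12,840
  12–19 yr: 280 × 48 = 13,440
  20+ yr: 120 × 28 = 3360
Adjusted estimate = 45,540 / 980 = 46.4694 → 46.5.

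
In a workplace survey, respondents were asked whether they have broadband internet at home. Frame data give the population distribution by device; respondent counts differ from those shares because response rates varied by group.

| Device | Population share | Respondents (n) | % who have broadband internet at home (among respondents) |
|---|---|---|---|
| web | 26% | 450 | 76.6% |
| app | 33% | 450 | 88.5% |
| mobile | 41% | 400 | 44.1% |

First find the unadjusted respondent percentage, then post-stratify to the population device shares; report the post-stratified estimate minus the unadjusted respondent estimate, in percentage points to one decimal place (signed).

-3.5 percentage points

Naive respondent-only estimate (weights = respondent counts):
  (450/1300)×76.6 + (450/1300)×88.5 + (400/1300)×44.1 = 70.7192%
Post-stratifying to population shares instead:
  0.26×76.6 + 0.33×88.5 + 0.41×44.1 = 67.202%
Difference = 67.202 − 70.7192 = -3.5172 pp.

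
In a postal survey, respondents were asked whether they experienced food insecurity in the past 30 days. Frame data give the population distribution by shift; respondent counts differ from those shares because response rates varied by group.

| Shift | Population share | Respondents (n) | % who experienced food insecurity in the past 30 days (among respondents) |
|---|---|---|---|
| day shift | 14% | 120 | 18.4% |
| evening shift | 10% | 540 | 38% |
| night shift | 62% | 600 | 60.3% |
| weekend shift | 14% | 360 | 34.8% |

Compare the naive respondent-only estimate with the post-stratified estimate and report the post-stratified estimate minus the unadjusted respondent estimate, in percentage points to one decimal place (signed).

Without adjustment, the pooled respondent share is:
  (120/1620)×18.4 + (540/1620)×38 + (600/1620)×60.3 + (360/1620)×34.8 = 44.0963%
Post-stratified estimate weights by population shares:
  0.14×18.4 + 0.1×38 + 0.62×60.3 + 0.14×34.8 = 48.634%
Difference = 48.634 − 44.0963 = 4.5377 pp.

+4.5 percentage points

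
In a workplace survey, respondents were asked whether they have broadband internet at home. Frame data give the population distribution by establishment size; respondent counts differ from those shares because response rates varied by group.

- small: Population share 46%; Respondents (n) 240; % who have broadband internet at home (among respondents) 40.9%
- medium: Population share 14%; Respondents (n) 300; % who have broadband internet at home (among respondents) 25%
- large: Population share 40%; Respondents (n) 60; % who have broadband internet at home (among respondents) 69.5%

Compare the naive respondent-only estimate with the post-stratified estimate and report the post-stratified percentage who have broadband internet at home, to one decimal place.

50.1%

Naive respondent-only estimate (weights = respondent counts):
  (240/600)×40.9 + (300/600)×25 + (60/600)×69.5 = 35.81%
Post-stratified estimate weights by population shares:
  0.46×40.9 + 0.14×25 + 0.4×69.5 = 50.114%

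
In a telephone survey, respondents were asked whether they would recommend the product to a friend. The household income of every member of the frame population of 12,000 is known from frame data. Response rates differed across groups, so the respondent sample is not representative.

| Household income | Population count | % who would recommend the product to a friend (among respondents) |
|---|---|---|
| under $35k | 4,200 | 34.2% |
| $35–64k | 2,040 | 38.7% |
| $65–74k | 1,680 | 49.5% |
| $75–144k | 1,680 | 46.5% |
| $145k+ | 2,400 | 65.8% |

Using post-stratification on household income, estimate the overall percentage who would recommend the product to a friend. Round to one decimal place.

45.1%

Each cell contributes population-share × respondent value:
  under $35k: (4,200/12,000) × 34.2 = 11.97
  $35–64k: (2,040/12,000) × 38.7 = 6.579
  $65–74k: (1,680/12,000) × 49.5 = 6.93
  $75–144k: (1,680/12,000) × 46.5 = 6.51
  $145k+: (2,400/12,000) × 65.8 = 13.16
Post-stratified estimate = 45.149 → 45.1%.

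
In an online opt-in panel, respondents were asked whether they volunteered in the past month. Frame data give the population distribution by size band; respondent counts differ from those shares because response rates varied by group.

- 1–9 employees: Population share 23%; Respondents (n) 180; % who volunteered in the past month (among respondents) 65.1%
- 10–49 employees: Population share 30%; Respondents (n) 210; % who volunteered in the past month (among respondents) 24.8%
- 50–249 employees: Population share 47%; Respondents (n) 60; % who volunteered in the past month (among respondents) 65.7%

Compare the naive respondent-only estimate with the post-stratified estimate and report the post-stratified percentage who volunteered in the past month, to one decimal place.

53.3%

Unadjusted (pooled respondent) estimate weights by respondent counts:
  (180/450)×65.1 + (210/450)×24.8 + (60/450)×65.7 = 46.3733%
Post-stratified estimate weights by population shares:
  0.23×65.1 + 0.3×24.8 + 0.47×65.7 = 53.292%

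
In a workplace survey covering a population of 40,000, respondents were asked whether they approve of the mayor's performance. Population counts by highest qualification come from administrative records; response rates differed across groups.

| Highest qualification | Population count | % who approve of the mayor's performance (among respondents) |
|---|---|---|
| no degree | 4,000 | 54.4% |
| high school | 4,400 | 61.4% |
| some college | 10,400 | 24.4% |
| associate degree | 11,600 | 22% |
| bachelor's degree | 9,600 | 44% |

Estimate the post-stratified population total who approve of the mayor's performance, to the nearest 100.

Each cell contributes its population count × the respondent rate:
  no degree: 4,000 × 54.4% = 2176
  high school: 4,400 × 61.4% = 2701.6
  some college: 10,400 × 24.4% = 2537.6
  associate degree: 11,600 × 22% = 2552
  bachelor's degree: 9,600 × 44% = 4224
Estimated total = 14191.2 → 14,200.

14,200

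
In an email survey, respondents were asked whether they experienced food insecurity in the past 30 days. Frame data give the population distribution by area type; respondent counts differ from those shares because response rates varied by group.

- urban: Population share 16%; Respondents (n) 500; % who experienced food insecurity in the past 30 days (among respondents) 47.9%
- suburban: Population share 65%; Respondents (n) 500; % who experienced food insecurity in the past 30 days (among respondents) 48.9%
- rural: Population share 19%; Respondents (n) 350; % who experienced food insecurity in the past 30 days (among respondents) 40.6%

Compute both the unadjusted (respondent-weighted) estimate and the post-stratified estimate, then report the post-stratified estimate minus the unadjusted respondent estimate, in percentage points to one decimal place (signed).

Without adjustment, the pooled respondent share is:
  (500/1350)×47.9 + (500/1350)×48.9 + (350/1350)×40.6 = 46.3778%
Post-stratifying to population shares instead:
  0.16×47.9 + 0.65×48.9 + 0.19×40.6 = 47.163%
Difference = 47.163 − 46.3778 = 0.7852 pp.

+0.8 percentage points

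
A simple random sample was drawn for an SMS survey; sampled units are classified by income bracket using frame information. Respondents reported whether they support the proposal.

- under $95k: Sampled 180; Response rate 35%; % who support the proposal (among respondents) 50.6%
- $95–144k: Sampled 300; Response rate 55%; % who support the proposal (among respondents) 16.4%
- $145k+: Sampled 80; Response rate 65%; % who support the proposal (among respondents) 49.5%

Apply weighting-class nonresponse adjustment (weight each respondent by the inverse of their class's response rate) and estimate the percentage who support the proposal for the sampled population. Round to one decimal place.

32.1%

With weight = n_sampled/n_responded per class, the weighted class total is n_sampled:
  under $95k: 180 × 50.6 = 9108
  $95–144k: 300 × 16.4 = 4920
  $145k+: 80 × 49.5 = 3960
Adjusted estimate = 17,988 / 560 = 32.1214 → 32.1%.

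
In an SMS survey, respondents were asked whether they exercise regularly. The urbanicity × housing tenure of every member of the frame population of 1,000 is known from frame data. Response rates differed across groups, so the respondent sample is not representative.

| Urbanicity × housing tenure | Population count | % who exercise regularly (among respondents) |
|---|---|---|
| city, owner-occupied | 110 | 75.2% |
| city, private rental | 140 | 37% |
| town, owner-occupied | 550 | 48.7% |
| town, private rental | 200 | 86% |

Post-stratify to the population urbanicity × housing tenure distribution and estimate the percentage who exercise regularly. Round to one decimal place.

57.4%

Each cell contributes population-share × respondent value:
  city, owner-occupied: (110/1,000) × 75.2 = 8.272
  city, private rental: (140/1,000) × 37 = 5.18
  town, owner-occupied: (550/1,000) × 48.7 = 26.785
  town, private rental: (200/1,000) × 86 = 17.2
Post-stratified estimate = 57.437 → 57.4%.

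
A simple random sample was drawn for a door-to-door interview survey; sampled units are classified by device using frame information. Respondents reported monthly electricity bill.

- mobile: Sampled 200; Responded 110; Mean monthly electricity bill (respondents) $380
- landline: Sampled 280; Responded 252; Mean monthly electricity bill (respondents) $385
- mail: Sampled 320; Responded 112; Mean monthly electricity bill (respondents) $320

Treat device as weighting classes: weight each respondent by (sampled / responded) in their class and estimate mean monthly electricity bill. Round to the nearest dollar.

Response rates by class: mobile 110/200 = 55%, landline 252/280 = 90%, mail 112/320 = 35%.
With weight = n_sampled/n_responded per class, the weighted class total is n_sampled:
  mobile: 200 × 380 = 76,000
  landline: 280 × 385 = 107,800
  mail: 320 × 320 = 102,400
Adjusted estimate = 286,200 / 800 = 357.75 → $358.

$358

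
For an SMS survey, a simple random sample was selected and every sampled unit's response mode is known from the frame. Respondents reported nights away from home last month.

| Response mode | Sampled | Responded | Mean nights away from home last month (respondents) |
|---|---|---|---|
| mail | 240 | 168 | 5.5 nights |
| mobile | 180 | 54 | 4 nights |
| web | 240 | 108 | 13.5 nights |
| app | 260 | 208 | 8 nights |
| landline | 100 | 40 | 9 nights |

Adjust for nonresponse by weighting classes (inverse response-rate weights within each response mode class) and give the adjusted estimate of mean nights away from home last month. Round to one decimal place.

8.1

Response rates by class: mail 168/240 = 70%, mobile 54/180 = 30%, web 108/240 = 45%, app 208/260 = 80%, landline 40/100 = 40%.
With weight = n_sampled/n_responded per class, the weighted class total is n_sampled:
  mail: 240 × 5.5 = 1320
  mobile: 180 × 4 = 720
  web: 240 × 13.5 = 3240
  app: 260 × 8 = 2080
  landline: 100 × 9 = 900
Adjusted estimate = 8260 / 1,020 = 8.09804 → 8.1.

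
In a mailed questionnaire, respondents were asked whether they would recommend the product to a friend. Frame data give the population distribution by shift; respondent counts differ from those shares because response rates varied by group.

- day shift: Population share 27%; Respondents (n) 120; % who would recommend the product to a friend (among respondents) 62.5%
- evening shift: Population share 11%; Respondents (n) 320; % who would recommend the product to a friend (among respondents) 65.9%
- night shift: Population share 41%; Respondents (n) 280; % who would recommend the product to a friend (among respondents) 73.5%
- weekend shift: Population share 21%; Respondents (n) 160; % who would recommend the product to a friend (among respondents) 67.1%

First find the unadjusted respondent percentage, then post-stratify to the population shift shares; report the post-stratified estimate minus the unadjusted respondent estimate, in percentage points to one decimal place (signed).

+0.3 percentage points

Unadjusted (pooled respondent) estimate weights by respondent counts:
  (120/880)×62.5 + (320/880)×65.9 + (280/880)×73.5 + (160/880)×67.1 = 68.0727%
Post-stratifying to population shares instead:
  0.27×62.5 + 0.11×65.9 + 0.41×73.5 + 0.21×67.1 = 68.35%
Difference = 68.35 − 68.0727 = 0.2773 pp.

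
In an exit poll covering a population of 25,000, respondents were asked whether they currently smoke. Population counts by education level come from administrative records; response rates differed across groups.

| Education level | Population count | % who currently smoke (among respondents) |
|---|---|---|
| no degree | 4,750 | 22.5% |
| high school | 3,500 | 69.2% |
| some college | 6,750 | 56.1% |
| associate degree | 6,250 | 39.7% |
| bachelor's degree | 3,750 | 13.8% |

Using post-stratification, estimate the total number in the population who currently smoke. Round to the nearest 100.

Apply each group's respondent rate to its population count:
  no degree: 4,750 × 22.5% = 1068.75
  high school: 3,500 × 69.2% = 2422
  some college: 6,750 × 56.1% = 3786.75
  associate degree: 6,250 × 39.7% = 2481.25
  bachelor's degree: 3,750 × 13.8% = 517.5
Estimated total = 10276.2 → 10,300.

10,300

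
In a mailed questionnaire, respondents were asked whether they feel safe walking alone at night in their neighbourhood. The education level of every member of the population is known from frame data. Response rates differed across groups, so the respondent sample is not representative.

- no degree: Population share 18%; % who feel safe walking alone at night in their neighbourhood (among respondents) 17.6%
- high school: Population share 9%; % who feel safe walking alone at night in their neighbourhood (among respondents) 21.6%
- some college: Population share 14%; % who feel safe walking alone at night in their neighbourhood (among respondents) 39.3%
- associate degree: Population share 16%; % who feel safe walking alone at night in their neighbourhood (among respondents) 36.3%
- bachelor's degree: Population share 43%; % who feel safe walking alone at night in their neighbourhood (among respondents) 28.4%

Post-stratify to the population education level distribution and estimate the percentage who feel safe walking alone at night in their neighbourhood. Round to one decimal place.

28.6%

Reweight to the known education level distribution:
  no degree: 0.18 × 17.6 = 3.168
  high school: 0.09 × 21.6 = 1.944
  some college: 0.14 × 39.3 = 5.502
  associate degree: 0.16 × 36.3 = 5.808
  bachelor's degree: 0.43 × 28.4 = 12.212
Post-stratified estimate = 28.634 → 28.6%.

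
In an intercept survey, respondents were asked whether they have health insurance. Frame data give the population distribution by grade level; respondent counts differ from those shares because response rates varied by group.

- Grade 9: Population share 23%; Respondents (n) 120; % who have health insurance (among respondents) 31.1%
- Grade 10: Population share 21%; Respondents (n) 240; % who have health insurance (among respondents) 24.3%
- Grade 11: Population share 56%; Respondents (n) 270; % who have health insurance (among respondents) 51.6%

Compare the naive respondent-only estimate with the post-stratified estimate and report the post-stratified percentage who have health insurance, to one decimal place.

41.2%

Naive respondent-only estimate (weights = respondent counts):
  (120/630)×31.1 + (240/630)×24.3 + (270/630)×51.6 = 37.2952%
Post-stratifying to population shares instead:
  0.23×31.1 + 0.21×24.3 + 0.56×51.6 = 41.152%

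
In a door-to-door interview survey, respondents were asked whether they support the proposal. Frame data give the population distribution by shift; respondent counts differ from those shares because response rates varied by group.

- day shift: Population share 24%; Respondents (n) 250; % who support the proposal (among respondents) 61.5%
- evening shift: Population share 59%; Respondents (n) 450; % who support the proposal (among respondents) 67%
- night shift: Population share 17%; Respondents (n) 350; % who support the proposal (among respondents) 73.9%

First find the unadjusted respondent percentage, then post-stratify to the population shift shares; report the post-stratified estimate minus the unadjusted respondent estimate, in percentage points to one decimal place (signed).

Naive respondent-only estimate (weights = respondent counts):
  (250/1050)×61.5 + (450/1050)×67 + (350/1050)×73.9 = 67.9905%
Post-stratified estimate weights by population shares:
  0.24×61.5 + 0.59×67 + 0.17×73.9 = 66.853%
Difference = 66.853 − 67.9905 = -1.1375 pp.

-1.1 percentage points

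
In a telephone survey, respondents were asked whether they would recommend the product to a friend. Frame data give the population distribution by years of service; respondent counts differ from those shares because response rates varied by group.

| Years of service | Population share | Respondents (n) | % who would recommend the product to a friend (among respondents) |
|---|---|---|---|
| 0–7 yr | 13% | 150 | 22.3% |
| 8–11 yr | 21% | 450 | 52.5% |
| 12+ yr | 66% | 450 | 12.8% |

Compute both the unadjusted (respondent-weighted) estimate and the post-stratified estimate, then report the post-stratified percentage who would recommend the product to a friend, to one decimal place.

22.4%

Without adjustment, the pooled respondent share is:
  (150/1050)×22.3 + (450/1050)×52.5 + (450/1050)×12.8 = 31.1714%
Reweighting by population years of service shares:
  0.13×22.3 + 0.21×52.5 + 0.66×12.8 = 22.372%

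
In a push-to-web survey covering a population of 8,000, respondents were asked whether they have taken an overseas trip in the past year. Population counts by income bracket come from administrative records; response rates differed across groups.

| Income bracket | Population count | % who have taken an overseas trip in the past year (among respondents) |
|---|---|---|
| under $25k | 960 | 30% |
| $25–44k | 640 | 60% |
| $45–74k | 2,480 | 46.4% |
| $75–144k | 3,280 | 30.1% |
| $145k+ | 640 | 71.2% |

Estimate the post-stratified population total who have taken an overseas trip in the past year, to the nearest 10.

Each cell contributes its population count × the respondent rate:
  under $25k: 960 × 30% = 288
  $25–44k: 640 × 60% = 384
  $45–74k: 2,480 × 46.4% = 1150.72
  $75–144k: 3,280 × 30.1% = 987.28
  $145k+: 640 × 71.2% = 455.68
Estimated total = 3265.68 → 3,270.

3,270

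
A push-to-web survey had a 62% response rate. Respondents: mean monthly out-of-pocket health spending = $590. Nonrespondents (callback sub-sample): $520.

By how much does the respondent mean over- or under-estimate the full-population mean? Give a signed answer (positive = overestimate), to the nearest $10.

Nonresponse fraction = 1 − 0.62 = 0.38.
Bias = (nonresponse fraction) × (respondent mean − nonrespondent mean)
     = 0.38 × (590 − 520) = 0.38 × 70 = 26.6.

+$30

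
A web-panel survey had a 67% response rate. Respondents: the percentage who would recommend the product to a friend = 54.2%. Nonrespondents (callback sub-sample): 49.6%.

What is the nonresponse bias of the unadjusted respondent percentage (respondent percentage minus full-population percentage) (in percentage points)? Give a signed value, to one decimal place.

+1.5 percentage points

Nonresponse fraction = 1 − 0.67 = 0.33.
Bias = (nonresponse fraction) × (respondent percentage − nonrespondent percentage)
     = 0.33 × (54.2 − 49.6) = 0.33 × 4.6 = 1.518.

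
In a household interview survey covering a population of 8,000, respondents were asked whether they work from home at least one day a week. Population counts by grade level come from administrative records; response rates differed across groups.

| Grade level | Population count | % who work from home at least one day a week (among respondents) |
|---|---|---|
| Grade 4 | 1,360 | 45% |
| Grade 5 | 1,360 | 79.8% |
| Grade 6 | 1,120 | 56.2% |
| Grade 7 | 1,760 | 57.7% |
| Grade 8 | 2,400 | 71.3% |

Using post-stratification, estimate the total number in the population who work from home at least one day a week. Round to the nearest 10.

Each cell contributes its population count × the respondent rate:
  Grade 4: 1,360 × 45% = 612
  Grade 5: 1,360 × 79.8% = 1085.28
  Grade 6: 1,120 × 56.2% = 629.44
  Grade 7: 1,760 × 57.7% = 1015.52
  Grade 8: 2,400 × 71.3% = 1711.2
Estimated total = 5053.44 → 5,050.

5,050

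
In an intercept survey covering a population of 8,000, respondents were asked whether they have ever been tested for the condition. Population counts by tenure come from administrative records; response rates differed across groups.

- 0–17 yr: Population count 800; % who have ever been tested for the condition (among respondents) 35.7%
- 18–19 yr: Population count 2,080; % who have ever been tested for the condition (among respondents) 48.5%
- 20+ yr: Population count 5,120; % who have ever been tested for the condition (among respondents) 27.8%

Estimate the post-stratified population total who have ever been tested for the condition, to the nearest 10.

Apply each group's respondent rate to its population count:
  0–17 yr: 800 × 35.7% = 285.6
  18–19 yr: 2,080 × 48.5% = 1008.8
  20+ yr: 5,120 × 27.8% = 1423.36
Estimated total = 2717.76 → 2,720.

2,720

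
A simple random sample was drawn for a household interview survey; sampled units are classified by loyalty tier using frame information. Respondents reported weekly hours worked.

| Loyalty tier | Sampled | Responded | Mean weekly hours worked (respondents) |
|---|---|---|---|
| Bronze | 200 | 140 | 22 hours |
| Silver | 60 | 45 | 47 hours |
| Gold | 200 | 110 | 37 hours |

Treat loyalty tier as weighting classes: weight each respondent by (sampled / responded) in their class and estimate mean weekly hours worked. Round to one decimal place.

Class response rates: Bronze 140/200 = 70%, Silver 45/60 = 75%, Gold 110/200 = 55%.
Weighting each respondent by the inverse class response rate inflates each class back to its sampled size, so the class weight is n_sampled:
  Bronze: 200 × 22 = 4400
  Silver: 60 × 47 = 2820
  Gold: 200 × 37 = 7400
Adjusted estimate = 14,620 / 460 = 31.7826 → 31.8.

31.8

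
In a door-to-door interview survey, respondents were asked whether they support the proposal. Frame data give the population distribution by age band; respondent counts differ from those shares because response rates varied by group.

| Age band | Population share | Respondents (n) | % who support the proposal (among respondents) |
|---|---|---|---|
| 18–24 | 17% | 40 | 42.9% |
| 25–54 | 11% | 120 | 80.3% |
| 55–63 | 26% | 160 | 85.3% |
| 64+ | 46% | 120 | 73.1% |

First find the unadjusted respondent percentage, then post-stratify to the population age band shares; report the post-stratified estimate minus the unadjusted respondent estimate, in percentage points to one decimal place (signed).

-4.8 percentage points

Unadjusted (pooled respondent) estimate weights by respondent counts:
  (40/440)×42.9 + (120/440)×80.3 + (160/440)×85.3 + (120/440)×73.1 = 76.7545%
Post-stratifying to population shares instead:
  0.17×42.9 + 0.11×80.3 + 0.26×85.3 + 0.46×73.1 = 71.93%
Difference = 71.93 − 76.7545 = -4.8245 pp.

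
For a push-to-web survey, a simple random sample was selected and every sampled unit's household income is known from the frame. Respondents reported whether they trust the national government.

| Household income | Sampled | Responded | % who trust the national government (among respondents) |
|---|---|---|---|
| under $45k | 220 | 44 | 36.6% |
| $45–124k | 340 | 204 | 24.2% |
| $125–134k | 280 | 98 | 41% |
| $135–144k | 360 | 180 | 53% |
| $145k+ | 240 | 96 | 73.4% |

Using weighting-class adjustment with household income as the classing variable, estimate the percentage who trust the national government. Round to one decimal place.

44.8%

Class response rates: under $45k 44/220 = 20%, $45–124k 204/340 = 60%, $125–134k 98/280 = 35%, $135–144k 180/360 = 50%, $145k+ 96/240 = 40%.
Inverse-response-rate weighting restores each class to its sampled count, so class totals weight by n_sampled:
  under $45k: 220 × 36.6 = 8052
  $45–124k: 340 × 24.2 = 8228
  $125–134k: 280 × 41 = 11,480
  $135–144k: 360 × 53 = 19,080
  $145k+: 240 × 73.4 = 17,616
Adjusted estimate = 64,456 / 1,440 = 44.7611 → 44.8%.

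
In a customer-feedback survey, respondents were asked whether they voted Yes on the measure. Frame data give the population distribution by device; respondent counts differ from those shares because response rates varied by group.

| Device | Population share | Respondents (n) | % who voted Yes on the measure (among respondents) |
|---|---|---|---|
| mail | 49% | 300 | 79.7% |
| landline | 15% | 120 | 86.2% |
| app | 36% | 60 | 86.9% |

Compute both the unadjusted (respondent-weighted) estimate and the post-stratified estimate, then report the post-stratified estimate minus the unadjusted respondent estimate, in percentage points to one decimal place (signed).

Without adjustment, the pooled respondent share is:
  (300/480)×79.7 + (120/480)×86.2 + (60/480)×86.9 = 82.225%
Reweighting by population device shares:
  0.49×79.7 + 0.15×86.2 + 0.36×86.9 = 83.267%
Difference = 83.267 − 82.225 = 1.042 pp.

+1.0 percentage points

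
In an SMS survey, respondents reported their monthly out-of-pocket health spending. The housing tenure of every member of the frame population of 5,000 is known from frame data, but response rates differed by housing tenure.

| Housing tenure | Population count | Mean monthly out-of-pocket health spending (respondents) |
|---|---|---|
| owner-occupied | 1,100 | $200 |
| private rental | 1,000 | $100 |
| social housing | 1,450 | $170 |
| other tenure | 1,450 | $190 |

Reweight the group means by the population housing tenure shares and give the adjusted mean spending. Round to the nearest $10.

Post-stratification weights by population share, not respondent share:
  owner-occupied: (1,100/5,000) × 200 = 44
  private rental: (1,000/5,000) × 100 = 20
  social housing: (1,450/5,000) × 170 = 49.3
  other tenure: (1,450/5,000) × 190 = 55.1
Post-stratified estimate = 168.4 → $170.

$170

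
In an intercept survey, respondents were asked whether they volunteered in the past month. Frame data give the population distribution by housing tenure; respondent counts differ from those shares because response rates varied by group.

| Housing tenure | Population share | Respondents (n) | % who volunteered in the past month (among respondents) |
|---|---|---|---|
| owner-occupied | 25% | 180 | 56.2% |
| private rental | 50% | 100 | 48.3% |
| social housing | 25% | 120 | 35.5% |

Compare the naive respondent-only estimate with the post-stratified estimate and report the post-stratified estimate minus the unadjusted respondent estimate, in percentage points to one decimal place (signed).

-0.9 percentage points

Unadjusted (pooled respondent) estimate weights by respondent counts:
  (180/400)×56.2 + (100/400)×48.3 + (120/400)×35.5 = 48.015%
Reweighting by population housing tenure shares:
  0.25×56.2 + 0.5×48.3 + 0.25×35.5 = 47.075%
Difference = 47.075 − 48.015 = -0.94 pp.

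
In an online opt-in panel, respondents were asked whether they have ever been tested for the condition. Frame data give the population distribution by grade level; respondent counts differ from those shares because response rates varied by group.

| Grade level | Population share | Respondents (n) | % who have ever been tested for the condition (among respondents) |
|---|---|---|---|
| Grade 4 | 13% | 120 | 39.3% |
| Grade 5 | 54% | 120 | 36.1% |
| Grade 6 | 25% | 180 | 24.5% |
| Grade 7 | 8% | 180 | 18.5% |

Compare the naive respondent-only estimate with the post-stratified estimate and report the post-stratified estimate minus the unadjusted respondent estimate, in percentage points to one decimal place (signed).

Unadjusted (pooled respondent) estimate weights by respondent counts:
  (120/600)×39.3 + (120/600)×36.1 + (180/600)×24.5 + (180/600)×18.5 = 27.98%
Reweighting by population grade level shares:
  0.13×39.3 + 0.54×36.1 + 0.25×24.5 + 0.08×18.5 = 32.208%
Difference = 32.208 − 27.98 = 4.228 pp.

+4.2 percentage points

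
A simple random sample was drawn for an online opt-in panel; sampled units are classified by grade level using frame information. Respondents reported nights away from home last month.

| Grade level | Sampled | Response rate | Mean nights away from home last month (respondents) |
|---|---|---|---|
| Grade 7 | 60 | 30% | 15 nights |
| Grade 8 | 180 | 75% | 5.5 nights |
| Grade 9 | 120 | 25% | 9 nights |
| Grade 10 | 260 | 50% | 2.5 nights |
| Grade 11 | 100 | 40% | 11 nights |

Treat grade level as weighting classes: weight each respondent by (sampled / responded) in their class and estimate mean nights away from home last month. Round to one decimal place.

6.6

Inverse-response-rate weighting restores each class to its sampled count, so class totals weight by n_sampled:
  Grade 7: 60 × 15 = 900
  Grade 8: 180 × 5.5 = 990
  Grade 9: 120 × 9 = 1080
  Grade 10: 260 × 2.5 = 650
  Grade 11: 100 × 11 = 1100
Adjusted estimate = 4720 / 720 = 6.55556 → 6.6.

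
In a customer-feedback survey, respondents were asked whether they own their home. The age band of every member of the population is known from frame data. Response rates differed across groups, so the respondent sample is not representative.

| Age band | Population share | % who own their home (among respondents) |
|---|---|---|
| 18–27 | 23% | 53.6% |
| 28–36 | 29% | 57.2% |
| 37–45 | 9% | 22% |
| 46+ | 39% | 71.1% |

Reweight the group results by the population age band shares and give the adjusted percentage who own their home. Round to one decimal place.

58.6%

Weight each group's respondent value by its population share:
  18–27: 0.23 × 53.6 = 12.328
  28–36: 0.29 × 57.2 = 16.588
  37–45: 0.09 × 22 = 1.98
  46+: 0.39 × 71.1 = 27.729
Post-stratified estimate = 58.625 → 58.6%.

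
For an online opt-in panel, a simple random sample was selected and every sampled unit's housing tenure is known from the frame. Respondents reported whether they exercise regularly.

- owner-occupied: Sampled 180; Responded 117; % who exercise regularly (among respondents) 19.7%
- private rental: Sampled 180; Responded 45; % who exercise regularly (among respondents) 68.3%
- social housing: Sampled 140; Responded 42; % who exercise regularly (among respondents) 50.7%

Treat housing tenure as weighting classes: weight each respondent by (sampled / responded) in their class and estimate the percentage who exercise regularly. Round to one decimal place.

45.9%

Class response rates: owner-occupied 117/180 = 65%, private rental 45/180 = 25%, social housing 42/140 = 30%.
With weight = n_sampled/n_responded per class, the weighted class total is n_sampled:
  owner-occupied: 180 × 19.7 = 3546
  private rental: 180 × 68.3 = 12,294
  social housing: 140 × 50.7 = 7098
Adjusted estimate = 22,938 / 500 = 45.876 → 45.9%.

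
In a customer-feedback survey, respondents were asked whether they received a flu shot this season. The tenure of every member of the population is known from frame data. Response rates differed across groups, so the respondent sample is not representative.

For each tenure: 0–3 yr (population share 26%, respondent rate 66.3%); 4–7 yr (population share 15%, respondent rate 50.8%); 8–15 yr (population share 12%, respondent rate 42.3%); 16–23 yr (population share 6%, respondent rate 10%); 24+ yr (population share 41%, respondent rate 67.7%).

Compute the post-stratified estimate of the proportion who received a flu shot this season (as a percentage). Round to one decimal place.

58.3%

Post-stratification weights by population share, not respondent share:
  0–3 yr: 0.26 × 66.3 = 17.238
  4–7 yr: 0.15 × 50.8 = 7.62
  8–15 yr: 0.12 × 42.3 = 5.076
  16–23 yr: 0.06 × 10 = 0.6
  24+ yr: 0.41 × 67.7 = 27.757
Post-stratified estimate = 58.291 → 58.3%.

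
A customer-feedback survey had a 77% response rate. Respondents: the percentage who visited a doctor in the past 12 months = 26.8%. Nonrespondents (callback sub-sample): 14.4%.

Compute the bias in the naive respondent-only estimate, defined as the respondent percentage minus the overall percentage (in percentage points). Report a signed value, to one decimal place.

Nonresponse fraction = 1 − 0.77 = 0.23.
Bias = (nonresponse fraction) × (respondent percentage − nonrespondent percentage)
     = 0.23 × (26.8 − 14.4) = 0.23 × 12.4 = 2.852.

+2.9 percentage points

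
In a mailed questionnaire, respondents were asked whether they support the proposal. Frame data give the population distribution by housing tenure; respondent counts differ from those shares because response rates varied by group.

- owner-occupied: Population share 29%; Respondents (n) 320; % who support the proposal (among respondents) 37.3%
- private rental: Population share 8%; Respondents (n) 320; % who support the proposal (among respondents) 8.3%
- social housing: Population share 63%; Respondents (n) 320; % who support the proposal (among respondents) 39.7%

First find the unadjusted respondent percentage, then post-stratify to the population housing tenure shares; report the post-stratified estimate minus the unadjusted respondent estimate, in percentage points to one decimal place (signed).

+8.1 percentage points

Without adjustment, the pooled respondent share is:
  (320/960)×37.3 + (320/960)×8.3 + (320/960)×39.7 = 28.4333%
Reweighting by population housing tenure shares:
  0.29×37.3 + 0.08×8.3 + 0.63×39.7 = 36.492%
Difference = 36.492 − 28.4333 = 8.0587 pp.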